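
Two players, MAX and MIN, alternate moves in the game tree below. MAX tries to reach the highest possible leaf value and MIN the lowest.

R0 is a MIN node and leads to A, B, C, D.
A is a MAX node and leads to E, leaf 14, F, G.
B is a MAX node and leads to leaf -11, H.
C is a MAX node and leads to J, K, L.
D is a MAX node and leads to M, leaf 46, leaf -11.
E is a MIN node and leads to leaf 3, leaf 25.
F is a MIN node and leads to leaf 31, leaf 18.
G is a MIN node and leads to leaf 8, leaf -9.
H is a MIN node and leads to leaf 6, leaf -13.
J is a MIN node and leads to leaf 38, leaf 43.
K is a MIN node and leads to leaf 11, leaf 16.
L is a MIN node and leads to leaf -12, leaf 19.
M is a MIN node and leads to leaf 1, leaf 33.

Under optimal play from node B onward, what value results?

H (MIN): min(6, -13) = -13
B (MAX): max(-11, -13) = -11

-11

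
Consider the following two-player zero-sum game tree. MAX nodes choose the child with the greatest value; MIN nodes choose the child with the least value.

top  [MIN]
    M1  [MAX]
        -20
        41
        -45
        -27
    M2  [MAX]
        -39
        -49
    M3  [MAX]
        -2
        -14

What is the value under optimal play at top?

M1 (MAX): max(-20, 41, -45, -27) = 41
M2 (MAX): max(-39, -49) = -39
M3 (MAX): max(-2, -14) = -2
top (MIN): min(41, -39, -2) = -39

-39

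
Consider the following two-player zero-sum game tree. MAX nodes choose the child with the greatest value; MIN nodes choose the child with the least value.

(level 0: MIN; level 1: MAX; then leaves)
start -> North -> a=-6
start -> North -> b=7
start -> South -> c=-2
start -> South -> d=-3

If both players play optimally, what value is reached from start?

North (MAX): max(-6, 7) = 7
South (MAX): max(-2, -3) = -2
start (MIN): min(7, -2) = -2

-2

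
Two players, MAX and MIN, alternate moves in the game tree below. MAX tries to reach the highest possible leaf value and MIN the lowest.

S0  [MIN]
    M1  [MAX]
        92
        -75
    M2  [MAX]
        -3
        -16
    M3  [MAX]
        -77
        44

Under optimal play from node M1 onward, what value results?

M1 (MAX): max(92, -75) = 92

92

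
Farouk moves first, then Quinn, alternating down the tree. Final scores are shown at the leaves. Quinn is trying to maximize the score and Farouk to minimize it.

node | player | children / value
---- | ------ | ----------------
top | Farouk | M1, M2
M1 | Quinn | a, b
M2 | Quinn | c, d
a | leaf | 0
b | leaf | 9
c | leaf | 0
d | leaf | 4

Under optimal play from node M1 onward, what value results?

M1 (Quinn): max(0, 9) = 9

9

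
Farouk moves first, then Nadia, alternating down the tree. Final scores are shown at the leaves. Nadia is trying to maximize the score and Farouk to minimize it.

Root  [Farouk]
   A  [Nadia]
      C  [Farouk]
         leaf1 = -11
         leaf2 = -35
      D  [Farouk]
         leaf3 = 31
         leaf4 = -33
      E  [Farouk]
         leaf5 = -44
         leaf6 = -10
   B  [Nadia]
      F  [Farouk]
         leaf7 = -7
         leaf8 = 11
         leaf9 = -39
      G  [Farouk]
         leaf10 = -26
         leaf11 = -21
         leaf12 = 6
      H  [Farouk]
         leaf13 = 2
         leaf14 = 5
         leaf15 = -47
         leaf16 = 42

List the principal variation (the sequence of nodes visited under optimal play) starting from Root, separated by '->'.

C (Farouk): min(-11, -35) = -35
D (Farouk): min(31, -33) = -33
E (Farouk): min(-44, -10) = -44
A (Nadia): max(-35, -33, -44) = -33
F (Farouk): min(-7, 11, -39) = -39
G (Farouk): min(-26, -21, 6) = -26
H (Farouk): min(2, 5, -47, 42) = -47
B (Nadia): max(-39, -26, -47) = -26
Root (Farouk): min(-33, -26) = -33
At Root, Farouk picks A (lowest: -33).
At A, Nadia picks D (highest: -33).
At D, Farouk picks leaf4 (lowest: -33).
Terminal value -33.

Root -> A -> D -> leaf4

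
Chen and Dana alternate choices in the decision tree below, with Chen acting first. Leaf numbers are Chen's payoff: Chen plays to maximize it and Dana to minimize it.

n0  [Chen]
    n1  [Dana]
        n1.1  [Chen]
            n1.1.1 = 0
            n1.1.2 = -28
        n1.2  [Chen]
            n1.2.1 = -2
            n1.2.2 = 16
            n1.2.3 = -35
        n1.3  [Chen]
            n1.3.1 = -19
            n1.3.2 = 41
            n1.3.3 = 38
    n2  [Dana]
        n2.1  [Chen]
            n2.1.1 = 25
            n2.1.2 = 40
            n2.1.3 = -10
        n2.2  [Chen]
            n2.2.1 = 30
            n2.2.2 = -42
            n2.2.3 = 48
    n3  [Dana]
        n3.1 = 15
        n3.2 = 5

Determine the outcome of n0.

n1.1 (Chen): max(0, -28) = 0
n1.2 (Chen): max(-2, 16, -35) = 16
n1.3 (Chen): max(-19, 41, 38) = 41
n1 (Dana): min(0, 16, 41) = 0
n2.1 (Chen): max(25, 40, -10) = 40
n2.2 (Chen): max(30, -42, 48) = 48
n2 (Dana): min(40, 48) = 40
n3 (Dana): min(15, 5) = 5
n0 (Chen): max(0, 40, 5) = 40

40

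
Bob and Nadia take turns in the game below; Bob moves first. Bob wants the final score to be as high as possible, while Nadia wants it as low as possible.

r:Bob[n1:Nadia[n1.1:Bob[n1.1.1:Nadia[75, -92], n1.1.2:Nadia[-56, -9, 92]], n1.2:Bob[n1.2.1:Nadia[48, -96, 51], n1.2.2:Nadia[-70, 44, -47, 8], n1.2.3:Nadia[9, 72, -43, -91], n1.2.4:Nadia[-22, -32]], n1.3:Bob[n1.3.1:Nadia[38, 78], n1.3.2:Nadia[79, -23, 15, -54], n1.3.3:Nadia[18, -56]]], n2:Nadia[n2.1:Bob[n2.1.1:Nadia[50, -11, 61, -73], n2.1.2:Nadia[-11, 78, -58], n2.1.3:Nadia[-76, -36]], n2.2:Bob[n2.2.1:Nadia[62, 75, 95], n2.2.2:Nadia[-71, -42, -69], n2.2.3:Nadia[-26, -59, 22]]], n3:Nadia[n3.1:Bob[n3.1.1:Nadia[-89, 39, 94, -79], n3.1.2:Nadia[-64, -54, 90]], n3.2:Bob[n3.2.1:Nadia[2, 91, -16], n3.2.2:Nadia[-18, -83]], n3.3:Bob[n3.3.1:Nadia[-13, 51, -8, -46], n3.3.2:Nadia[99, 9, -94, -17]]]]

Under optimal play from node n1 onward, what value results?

n1.1.1 (Nadia): min(75, -92) = -92
n1.1.2 (Nadia): min(-56, -9, 92) = -56
n1.1 (Bob): max(-92, -56) = -56
n1.2.1 (Nadia): min(48, -96, 51) = -96
n1.2.2 (Nadia): min(-70, 44, -47, 8) = -70
n1.2.3 (Nadia): min(9, 72, -43, -91) = -91
n1.2.4 (Nadia): min(-22, -32) = -32
n1.2 (Bob): max(-96, -70, -91, -32) = -32
n1.3.1 (Nadia): min(38, 78) = 38
n1.3.2 (Nadia): min(79, -23, 15, -54) = -54
n1.3.3 (Nadia): min(18, -56) = -56
n1.3 (Bob): max(38, -54, -56) = 38
n1 (Nadia): min(-56, -32, 38) = -56

-56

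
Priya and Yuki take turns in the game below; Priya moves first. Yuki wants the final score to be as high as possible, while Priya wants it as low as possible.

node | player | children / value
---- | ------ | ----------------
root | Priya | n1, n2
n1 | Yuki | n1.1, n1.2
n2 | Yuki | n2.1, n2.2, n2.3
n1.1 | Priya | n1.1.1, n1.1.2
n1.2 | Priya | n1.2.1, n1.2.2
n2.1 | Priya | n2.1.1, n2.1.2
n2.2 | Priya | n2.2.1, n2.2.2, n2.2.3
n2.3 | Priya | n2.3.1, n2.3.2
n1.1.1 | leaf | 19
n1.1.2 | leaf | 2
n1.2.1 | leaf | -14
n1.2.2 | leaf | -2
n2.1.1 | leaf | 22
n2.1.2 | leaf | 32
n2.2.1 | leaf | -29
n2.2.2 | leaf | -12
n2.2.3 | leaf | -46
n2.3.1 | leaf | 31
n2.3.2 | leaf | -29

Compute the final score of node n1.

2

n1.1 (Priya): min(19, 2) = 2
n1.2 (Priya): min(-14, -2) = -14
n1 (Yuki): max(2, -14) = 2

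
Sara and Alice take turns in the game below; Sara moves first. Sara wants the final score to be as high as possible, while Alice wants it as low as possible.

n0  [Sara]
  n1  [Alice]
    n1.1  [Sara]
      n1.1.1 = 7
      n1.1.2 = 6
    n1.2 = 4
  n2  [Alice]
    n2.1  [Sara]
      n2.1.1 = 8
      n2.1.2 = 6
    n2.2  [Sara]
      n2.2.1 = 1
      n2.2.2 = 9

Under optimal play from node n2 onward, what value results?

8

n2.1 (Sara): max(8, 6) = 8
n2.2 (Sara): max(1, 9) = 9
n2 (Alice): min(8, 9) = 8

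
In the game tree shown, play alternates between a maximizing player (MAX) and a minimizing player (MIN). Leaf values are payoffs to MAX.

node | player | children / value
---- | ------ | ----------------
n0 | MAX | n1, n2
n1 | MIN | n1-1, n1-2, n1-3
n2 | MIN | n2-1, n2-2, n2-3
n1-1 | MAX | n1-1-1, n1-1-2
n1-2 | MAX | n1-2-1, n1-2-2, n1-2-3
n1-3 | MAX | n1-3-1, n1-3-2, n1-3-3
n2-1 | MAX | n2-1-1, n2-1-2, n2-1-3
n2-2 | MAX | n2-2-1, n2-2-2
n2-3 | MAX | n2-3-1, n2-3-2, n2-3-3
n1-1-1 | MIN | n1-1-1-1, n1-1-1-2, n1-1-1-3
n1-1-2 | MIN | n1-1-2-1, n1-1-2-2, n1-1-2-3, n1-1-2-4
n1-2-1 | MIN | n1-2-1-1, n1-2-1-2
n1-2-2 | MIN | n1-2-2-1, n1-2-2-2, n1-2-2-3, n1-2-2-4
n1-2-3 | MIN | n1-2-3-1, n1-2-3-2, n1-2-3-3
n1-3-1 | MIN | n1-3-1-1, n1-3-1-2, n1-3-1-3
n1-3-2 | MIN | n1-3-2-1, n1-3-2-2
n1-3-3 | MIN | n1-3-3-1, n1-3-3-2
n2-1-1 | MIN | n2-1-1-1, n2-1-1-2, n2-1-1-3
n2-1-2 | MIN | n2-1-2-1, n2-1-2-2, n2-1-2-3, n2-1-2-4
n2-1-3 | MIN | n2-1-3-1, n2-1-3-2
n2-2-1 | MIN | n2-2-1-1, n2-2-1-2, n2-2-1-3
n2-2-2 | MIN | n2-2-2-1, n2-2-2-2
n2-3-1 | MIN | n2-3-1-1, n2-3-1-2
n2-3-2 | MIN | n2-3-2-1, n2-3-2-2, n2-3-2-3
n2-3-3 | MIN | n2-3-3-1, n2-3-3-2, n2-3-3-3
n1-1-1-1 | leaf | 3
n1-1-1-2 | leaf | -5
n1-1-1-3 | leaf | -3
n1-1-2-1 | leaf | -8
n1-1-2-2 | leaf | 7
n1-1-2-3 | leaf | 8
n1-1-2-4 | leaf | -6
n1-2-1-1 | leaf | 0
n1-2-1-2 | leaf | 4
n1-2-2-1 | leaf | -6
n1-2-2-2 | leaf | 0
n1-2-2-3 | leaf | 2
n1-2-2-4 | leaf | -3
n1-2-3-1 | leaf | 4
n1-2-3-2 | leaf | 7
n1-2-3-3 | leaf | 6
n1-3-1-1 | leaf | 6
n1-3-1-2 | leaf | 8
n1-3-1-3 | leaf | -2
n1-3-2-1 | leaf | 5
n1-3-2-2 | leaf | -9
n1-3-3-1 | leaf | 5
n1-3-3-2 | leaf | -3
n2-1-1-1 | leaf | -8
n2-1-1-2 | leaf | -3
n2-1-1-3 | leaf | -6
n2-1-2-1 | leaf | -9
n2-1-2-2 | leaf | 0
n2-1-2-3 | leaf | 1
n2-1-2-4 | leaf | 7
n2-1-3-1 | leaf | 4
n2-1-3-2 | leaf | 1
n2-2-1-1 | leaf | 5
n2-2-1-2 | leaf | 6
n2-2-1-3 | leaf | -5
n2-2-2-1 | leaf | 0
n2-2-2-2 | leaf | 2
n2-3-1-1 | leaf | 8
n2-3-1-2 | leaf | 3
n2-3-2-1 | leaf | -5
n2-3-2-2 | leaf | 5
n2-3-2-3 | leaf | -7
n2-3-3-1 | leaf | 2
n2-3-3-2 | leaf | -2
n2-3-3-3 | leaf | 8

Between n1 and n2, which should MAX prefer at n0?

n1-1-1 (MIN): min(3, -5, -3) = -5
n1-1-2 (MIN): min(-8, 7, 8, -6) = -8
n1-1 (MAX): max(-5, -8) = -5
n1-2-1 (MIN): min(0, 4) = 0
n1-2-2 (MIN): min(-6, 0, 2, -3) = -6
n1-2-3 (MIN): min(4, 7, 6) = 4
n1-2 (MAX): max(0, -6, 4) = 4
n1-3-1 (MIN): min(6, 8, -2) = -2
n1-3-2 (MIN): min(5, -9) = -9
n1-3-3 (MIN): min(5, -3) = -3
n1-3 (MAX): max(-2, -9, -3) = -2
n1 (MIN): min(-5, 4, -2) = -5
n2-1-1 (MIN): min(-8, -3, -6) = -8
n2-1-2 (MIN): min(-9, 0, 1, 7) = -9
n2-1-3 (MIN): min(4, 1) = 1
n2-1 (MAX): max(-8, -9, 1) = 1
n2-2-1 (MIN): min(5, 6, -5) = -5
n2-2-2 (MIN): min(0, 2) = 0
n2-2 (MAX): max(-5, 0) = 0
n2-3-1 (MIN): min(8, 3) = 3
n2-3-2 (MIN): min(-5, 5, -7) = -7
n2-3-3 (MIN): min(2, -2, 8) = -2
n2-3 (MAX): max(3, -7, -2) = 3
n2 (MIN): min(1, 0, 3) = 0
MAX prefers the higher value; n1=-5, n2=0. n2 is better since 0 > -5.

n2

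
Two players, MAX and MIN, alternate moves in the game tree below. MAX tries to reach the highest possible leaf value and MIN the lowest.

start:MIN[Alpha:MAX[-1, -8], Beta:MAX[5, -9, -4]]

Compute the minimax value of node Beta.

5

Beta (MAX): max(5, -9, -4) = 5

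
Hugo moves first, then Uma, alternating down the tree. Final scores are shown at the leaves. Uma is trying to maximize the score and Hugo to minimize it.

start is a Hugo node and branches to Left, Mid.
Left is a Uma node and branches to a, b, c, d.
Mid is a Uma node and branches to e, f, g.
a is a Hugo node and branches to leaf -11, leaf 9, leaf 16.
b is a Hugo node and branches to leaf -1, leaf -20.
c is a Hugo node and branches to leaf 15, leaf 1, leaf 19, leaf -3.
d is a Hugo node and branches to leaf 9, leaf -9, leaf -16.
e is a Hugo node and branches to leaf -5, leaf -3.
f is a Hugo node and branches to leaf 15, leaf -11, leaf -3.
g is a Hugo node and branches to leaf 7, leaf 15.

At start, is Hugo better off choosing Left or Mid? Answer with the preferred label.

a (Hugo): min(-11, 9, 16) = -11
b (Hugo): min(-1, -20) = -20
c (Hugo): min(15, 1, 19, -3) = -3
d (Hugo): min(9, -9, -16) = -16
Left (Uma): max(-11, -20, -3, -16) = -3
e (Hugo): min(-5, -3) = -5
f (Hugo): min(15, -11, -3) = -11
g (Hugo): min(7, 15) = 7
Mid (Uma): max(-5, -11, 7) = 7
Hugo prefers the lower value; Left=-3, Mid=7. Left is better since -3 < 7.

Left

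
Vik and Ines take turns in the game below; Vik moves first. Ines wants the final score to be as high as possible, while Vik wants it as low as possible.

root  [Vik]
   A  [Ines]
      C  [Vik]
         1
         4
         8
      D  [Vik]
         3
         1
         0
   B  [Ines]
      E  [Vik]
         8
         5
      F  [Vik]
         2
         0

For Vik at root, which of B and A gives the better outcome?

A

E (Vik): min(8, 5) = 5
F (Vik): min(2, 0) = 0
B (Ines): max(5, 0) = 5
C (Vik): min(1, 4, 8) = 1
D (Vik): min(3, 1, 0) = 0
A (Ines): max(1, 0) = 1
Vik prefers the lower value; B=5, A=1. A is better since 1 < 5.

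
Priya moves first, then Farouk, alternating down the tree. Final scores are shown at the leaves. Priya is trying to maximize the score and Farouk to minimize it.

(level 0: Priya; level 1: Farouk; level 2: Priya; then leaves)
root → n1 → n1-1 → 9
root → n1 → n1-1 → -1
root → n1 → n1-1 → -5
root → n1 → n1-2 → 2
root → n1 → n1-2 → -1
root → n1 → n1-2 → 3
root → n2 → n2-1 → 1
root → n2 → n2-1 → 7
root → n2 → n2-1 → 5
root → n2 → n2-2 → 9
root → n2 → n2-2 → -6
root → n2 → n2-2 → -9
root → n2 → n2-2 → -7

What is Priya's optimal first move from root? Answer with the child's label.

n2

n1-1 (Priya): max(9, -1, -5) = 9
n1-2 (Priya): max(2, -1, 3) = 3
n1 (Farouk): min(9, 3) = 3
n2-1 (Priya): max(1, 7, 5) = 7
n2-2 (Priya): max(9, -6, -9, -7) = 9
n2 (Farouk): min(7, 9) = 7
root (Priya): max(3, 7) = 7
Priya at root wants the highest of {n1=3, n2=7}, so chooses n2.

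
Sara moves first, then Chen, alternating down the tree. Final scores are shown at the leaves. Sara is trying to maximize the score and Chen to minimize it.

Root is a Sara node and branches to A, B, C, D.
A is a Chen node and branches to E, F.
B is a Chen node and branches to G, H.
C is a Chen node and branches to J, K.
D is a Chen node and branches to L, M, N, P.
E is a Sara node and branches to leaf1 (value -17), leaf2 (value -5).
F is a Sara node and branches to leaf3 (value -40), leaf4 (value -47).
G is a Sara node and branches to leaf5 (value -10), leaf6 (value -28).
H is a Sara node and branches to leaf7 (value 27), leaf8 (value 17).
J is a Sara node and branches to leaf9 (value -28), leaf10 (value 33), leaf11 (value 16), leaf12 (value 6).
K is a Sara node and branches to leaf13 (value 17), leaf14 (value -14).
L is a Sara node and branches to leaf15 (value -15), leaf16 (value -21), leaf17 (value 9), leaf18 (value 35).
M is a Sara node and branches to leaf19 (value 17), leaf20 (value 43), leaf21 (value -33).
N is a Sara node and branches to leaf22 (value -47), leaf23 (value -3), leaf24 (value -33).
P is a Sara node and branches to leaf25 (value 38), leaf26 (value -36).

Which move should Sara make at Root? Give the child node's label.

C

E (Sara): max(-17, -5) = -5
F (Sara): max(-40, -47) = -40
A (Chen): min(-5, -40) = -40
G (Sara): max(-10, -28) = -10
H (Sara): max(27, 17) = 27
B (Chen): min(-10, 27) = -10
J (Sara): max(-28, 33, 16, 6) = 33
K (Sara): max(17, -14) = 17
C (Chen): min(33, 17) = 17
L (Sara): max(-15, -21, 9, 35) = 35
M (Sara): max(17, 43, -33) = 43
N (Sara): max(-47, -3, -33) = -3
P (Sara): max(38, -36) = 38
D (Chen): min(35, 43, -3, 38) = -3
Root (Sara): max(-40, -10, 17, -3) = 17
Sara at Root wants the highest of {A=-40, B=-10, C=17, D=-3}, so chooses C.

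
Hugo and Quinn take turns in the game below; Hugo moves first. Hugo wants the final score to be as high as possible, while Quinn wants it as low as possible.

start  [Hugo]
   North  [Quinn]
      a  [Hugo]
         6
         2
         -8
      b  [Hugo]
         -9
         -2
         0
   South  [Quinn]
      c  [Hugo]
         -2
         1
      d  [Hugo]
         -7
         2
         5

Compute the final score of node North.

a (Hugo): max(6, 2, -8) = 6
b (Hugo): max(-9, -2, 0) = 0
North (Quinn): min(6, 0) = 0

0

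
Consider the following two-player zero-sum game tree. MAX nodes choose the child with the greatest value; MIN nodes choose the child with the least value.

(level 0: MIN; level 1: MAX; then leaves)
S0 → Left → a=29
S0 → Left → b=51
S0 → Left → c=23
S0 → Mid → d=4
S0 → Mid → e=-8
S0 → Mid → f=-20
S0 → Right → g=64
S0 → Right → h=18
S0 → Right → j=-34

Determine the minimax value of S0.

4

Left (MAX): max(29, 51, 23) = 51
Mid (MAX): max(4, -8, -20) = 4
Right (MAX): max(64, 18, -34) = 64
S0 (MIN): min(51, 4, 64) = 4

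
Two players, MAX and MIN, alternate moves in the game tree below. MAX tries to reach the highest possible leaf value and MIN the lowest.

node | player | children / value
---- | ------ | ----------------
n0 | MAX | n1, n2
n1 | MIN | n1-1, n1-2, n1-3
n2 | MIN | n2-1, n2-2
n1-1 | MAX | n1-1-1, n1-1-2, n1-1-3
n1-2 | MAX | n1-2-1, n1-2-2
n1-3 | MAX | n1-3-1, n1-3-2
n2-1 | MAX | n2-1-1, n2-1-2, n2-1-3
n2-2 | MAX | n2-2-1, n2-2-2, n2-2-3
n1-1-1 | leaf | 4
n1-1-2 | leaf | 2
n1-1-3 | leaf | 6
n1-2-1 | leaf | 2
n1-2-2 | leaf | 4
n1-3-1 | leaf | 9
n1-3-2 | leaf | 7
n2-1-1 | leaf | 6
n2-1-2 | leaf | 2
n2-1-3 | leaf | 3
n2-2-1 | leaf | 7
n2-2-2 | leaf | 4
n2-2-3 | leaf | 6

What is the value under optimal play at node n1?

4

n1-1 (MAX): max(4, 2, 6) = 6
n1-2 (MAX): max(2, 4) = 4
n1-3 (MAX): max(9, 7) = 9
n1 (MIN): min(6, 4, 9) = 4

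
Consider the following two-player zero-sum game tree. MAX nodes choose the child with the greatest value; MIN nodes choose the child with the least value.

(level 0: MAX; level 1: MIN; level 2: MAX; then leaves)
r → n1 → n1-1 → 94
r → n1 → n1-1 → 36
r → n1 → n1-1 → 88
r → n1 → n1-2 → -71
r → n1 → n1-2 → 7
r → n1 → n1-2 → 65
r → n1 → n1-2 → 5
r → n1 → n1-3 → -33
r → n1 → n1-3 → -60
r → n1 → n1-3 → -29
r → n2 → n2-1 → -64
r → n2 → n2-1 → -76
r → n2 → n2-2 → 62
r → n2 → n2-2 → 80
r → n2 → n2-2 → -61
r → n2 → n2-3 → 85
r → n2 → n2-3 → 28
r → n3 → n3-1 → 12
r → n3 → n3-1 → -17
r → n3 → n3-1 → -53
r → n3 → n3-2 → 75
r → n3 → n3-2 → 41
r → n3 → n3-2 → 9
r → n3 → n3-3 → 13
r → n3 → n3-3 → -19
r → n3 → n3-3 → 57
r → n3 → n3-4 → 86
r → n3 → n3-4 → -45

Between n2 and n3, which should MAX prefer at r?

n3

n2-1 (MAX): max(-64, -76) = -64
n2-2 (MAX): max(62, 80, -61) = 80
n2-3 (MAX): max(85, 28) = 85
n2 (MIN): min(-64, 80, 85) = -64
n3-1 (MAX): max(12, -17, -53) = 12
n3-2 (MAX): max(75, 41, 9) = 75
n3-3 (MAX): max(13, -19, 57) = 57
n3-4 (MAX): max(86, -45) = 86
n3 (MIN): min(12, 75, 57, 86) = 12
MAX prefers the higher value; n2=-64, n3=12. n3 is better since 12 > -64.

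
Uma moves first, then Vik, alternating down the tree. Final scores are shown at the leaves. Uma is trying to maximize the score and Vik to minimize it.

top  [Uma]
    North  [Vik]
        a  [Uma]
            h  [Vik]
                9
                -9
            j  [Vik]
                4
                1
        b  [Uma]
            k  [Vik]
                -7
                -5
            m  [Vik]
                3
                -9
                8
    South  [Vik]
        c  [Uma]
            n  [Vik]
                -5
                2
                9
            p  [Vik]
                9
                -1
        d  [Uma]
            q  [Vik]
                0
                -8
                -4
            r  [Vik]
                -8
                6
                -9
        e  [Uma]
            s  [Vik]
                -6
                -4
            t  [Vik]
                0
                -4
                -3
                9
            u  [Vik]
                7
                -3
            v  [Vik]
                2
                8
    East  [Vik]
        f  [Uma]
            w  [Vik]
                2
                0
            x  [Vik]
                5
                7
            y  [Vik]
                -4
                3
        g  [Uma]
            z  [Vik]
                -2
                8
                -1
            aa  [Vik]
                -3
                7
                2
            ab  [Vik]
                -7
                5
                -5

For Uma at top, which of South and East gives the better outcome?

n (Vik): min(-5, 2, 9) = -5
p (Vik): min(9, -1) = -1
c (Uma): max(-5, -1) = -1
q (Vik): min(0, -8, -4) = -8
r (Vik): min(-8, 6, -9) = -9
d (Uma): max(-8, -9) = -8
s (Vik): min(-6, -4) = -6
t (Vik): min(0, -4, -3, 9) = -4
u (Vik): min(7, -3) = -3
v (Vik): min(2, 8) = 2
e (Uma): max(-6, -4, -3, 2) = 2
South (Vik): min(-1, -8, 2) = -8
w (Vik): min(2, 0) = 0
x (Vik): min(5, 7) = 5
y (Vik): min(-4, 3) = -4
f (Uma): max(0, 5, -4) = 5
z (Vik): min(-2, 8, -1) = -2
aa (Vik): min(-3, 7, 2) = -3
ab (Vik): min(-7, 5, -5) = -7
g (Uma): max(-2, -3, -7) = -2
East (Vik): min(5, -2) = -2
Uma prefers the higher value; South=-8, East=-2. East is better since -2 > -8.

East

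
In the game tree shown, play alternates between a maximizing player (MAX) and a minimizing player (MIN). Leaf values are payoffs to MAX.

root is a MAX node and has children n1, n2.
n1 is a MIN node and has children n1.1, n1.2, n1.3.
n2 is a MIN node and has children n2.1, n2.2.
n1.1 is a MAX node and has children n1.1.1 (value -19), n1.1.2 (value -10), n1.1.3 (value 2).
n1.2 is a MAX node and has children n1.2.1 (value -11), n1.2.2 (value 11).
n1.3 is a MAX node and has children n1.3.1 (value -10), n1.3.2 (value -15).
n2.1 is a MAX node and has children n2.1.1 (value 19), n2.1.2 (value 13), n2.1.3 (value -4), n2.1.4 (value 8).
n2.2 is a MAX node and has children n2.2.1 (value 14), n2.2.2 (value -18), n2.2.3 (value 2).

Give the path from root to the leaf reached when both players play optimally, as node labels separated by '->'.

root -> n2 -> n2.2 -> n2.2.1

n1.1 (MAX): max(-19, -10, 2) = 2
n1.2 (MAX): max(-11, 11) = 11
n1.3 (MAX): max(-10, -15) = -10
n1 (MIN): min(2, 11, -10) = -10
n2.1 (MAX): max(19, 13, -4, 8) = 19
n2.2 (MAX): max(14, -18, 2) = 14
n2 (MIN): min(19, 14) = 14
root (MAX): max(-10, 14) = 14
At root, MAX picks n2 (highest: 14).
At n2, MIN picks n2.2 (lowest: 14).
At n2.2, MAX picks n2.2.1 (highest: 14).
Terminal value 14.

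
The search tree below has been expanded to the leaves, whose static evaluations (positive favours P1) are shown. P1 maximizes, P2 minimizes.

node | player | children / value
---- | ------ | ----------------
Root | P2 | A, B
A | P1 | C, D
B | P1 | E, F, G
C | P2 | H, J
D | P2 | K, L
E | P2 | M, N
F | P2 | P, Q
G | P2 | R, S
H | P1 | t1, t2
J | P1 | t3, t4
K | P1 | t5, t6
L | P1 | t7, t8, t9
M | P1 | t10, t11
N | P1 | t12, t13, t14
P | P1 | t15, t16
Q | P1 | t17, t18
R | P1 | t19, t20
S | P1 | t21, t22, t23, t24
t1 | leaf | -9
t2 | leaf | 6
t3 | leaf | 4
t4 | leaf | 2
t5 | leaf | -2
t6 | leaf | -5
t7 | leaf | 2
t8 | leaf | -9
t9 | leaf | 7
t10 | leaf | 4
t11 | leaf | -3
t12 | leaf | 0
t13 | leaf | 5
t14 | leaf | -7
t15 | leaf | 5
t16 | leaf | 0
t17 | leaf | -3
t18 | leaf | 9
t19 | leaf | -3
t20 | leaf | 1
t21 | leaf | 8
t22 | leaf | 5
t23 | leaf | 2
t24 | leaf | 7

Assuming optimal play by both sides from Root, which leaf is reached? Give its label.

t3

H (P1): max(-9, 6) = 6
J (P1): max(4, 2) = 4
C (P2): min(6, 4) = 4
K (P1): max(-2, -5) = -2
L (P1): max(2, -9, 7) = 7
D (P2): min(-2, 7) = -2
A (P1): max(4, -2) = 4
M (P1): max(4, -3) = 4
N (P1): max(0, 5, -7) = 5
E (P2): min(4, 5) = 4
P (P1): max(5, 0) = 5
Q (P1): max(-3, 9) = 9
F (P2): min(5, 9) = 5
R (P1): max(-3, 1) = 1
S (P1): max(8, 5, 2, 7) = 8
G (P2): min(1, 8) = 1
B (P1): max(4, 5, 1) = 5
Root (P2): min(4, 5) = 4
At Root, P2 picks A (lowest: 4).
At A, P1 picks C (highest: 4).
At C, P2 picks J (lowest: 4).
At J, P1 picks t3 (highest: 4).
Terminal value 4.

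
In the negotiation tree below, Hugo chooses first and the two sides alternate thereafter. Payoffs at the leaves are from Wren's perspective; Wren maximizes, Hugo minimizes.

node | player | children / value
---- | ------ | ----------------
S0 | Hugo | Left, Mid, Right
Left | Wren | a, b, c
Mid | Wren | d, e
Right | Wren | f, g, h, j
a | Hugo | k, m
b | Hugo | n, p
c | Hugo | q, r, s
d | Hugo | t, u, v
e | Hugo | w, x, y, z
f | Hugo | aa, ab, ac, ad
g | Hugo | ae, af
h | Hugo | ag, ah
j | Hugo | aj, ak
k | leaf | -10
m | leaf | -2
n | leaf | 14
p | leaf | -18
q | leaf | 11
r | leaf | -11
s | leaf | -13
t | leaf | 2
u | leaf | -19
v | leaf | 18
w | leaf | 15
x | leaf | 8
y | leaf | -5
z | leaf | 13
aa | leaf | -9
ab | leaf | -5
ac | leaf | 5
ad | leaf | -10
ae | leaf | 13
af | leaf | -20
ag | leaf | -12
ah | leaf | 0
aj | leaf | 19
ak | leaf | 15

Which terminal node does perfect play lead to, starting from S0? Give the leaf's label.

a (Hugo): min(-10, -2) = -10
b (Hugo): min(14, -18) = -18
c (Hugo): min(11, -11, -13) = -13
Left (Wren): max(-10, -18, -13) = -10
d (Hugo): min(2, -19, 18) = -19
e (Hugo): min(15, 8, -5, 13) = -5
Mid (Wren): max(-19, -5) = -5
f (Hugo): min(-9, -5, 5, -10) = -10
g (Hugo): min(13, -20) = -20
h (Hugo): min(-12, 0) = -12
j (Hugo): min(19, 15) = 15
Right (Wren): max(-10, -20, -12, 15) = 15
S0 (Hugo): min(-10, -5, 15) = -10
At S0, Hugo picks Left (lowest: -10).
At Left, Wren picks a (highest: -10).
At a, Hugo picks k (lowest: -10).
Terminal value -10.

k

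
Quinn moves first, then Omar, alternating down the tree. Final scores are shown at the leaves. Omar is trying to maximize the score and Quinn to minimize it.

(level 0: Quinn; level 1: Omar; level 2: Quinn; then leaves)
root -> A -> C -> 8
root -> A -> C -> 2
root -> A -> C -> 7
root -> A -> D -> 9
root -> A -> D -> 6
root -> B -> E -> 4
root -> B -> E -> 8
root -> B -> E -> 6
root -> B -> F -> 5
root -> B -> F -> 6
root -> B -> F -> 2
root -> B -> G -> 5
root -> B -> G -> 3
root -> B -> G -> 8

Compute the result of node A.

C (Quinn): min(8, 2, 7) = 2
D (Quinn): min(9, 6) = 6
A (Omar): max(2, 6) = 6

6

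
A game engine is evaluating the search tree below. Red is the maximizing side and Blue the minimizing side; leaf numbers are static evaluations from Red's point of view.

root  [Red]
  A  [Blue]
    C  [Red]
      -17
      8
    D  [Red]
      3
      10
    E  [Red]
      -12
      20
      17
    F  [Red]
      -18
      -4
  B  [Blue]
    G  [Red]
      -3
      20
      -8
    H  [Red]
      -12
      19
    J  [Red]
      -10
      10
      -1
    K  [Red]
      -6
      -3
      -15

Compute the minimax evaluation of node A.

C (Red): max(-17, 8) = 8
D (Red): max(3, 10) = 10
E (Red): max(-12, 20, 17) = 20
F (Red): max(-18, -4) = -4
A (Blue): min(8, 10, 20, -4) = -4

-4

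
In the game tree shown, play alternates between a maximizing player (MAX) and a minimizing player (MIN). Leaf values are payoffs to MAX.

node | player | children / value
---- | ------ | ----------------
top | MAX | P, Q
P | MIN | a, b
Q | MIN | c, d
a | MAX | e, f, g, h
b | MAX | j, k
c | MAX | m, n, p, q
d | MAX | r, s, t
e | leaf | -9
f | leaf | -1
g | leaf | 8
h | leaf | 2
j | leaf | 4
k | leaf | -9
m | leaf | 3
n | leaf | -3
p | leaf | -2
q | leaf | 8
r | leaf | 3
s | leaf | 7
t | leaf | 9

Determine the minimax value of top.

8

a (MAX): max(-9, -1, 8, 2) = 8
b (MAX): max(4, -9) = 4
P (MIN): min(8, 4) = 4
c (MAX): max(3, -3, -2, 8) = 8
d (MAX): max(3, 7, 9) = 9
Q (MIN): min(8, 9) = 8
top (MAX): max(4, 8) = 8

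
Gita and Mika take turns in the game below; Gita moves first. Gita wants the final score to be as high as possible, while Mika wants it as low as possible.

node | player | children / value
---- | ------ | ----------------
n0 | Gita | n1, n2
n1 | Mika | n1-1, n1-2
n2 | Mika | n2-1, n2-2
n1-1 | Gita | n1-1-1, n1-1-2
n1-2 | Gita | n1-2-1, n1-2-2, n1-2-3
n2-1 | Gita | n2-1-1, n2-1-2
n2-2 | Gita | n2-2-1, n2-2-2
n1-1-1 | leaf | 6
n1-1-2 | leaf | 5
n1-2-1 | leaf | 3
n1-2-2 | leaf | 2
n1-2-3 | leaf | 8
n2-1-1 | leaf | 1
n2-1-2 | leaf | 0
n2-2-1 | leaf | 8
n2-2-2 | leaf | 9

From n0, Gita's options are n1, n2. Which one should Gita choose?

n1-1 (Gita): max(6, 5) = 6
n1-2 (Gita): max(3, 2, 8) = 8
n1 (Mika): min(6, 8) = 6
n2-1 (Gita): max(1, 0) = 1
n2-2 (Gita): max(8, 9) = 9
n2 (Mika): min(1, 9) = 1
n0 (Gita): max(6, 1) = 6
Gita at n0 wants the highest of {n1=6, n2=1}, so chooses n1.

n1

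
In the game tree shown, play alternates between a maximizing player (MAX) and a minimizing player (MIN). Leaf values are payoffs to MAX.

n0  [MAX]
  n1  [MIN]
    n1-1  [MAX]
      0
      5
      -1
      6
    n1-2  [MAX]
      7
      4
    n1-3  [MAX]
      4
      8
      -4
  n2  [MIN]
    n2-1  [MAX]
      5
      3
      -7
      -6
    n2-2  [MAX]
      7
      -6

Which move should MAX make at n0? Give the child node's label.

n1-1 (MAX): max(0, 5, -1, 6) = 6
n1-2 (MAX): max(7, 4) = 7
n1-3 (MAX): max(4, 8, -4) = 8
n1 (MIN): min(6, 7, 8) = 6
n2-1 (MAX): max(5, 3, -7, -6) = 5
n2-2 (MAX): max(7, -6) = 7
n2 (MIN): min(5, 7) = 5
n0 (MAX): max(6, 5) = 6
MAX at n0 wants the highest of {n1=6, n2=5}, so chooses n1.

n1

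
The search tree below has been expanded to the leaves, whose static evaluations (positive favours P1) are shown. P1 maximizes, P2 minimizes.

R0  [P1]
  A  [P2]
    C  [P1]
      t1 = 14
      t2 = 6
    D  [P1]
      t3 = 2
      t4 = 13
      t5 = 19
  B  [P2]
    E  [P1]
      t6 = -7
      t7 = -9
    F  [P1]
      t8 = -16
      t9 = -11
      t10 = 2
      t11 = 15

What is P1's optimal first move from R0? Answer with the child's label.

C (P1): max(14, 6) = 14
D (P1): max(2, 13, 19) = 19
A (P2): min(14, 19) = 14
E (P1): max(-7, -9) = -7
F (P1): max(-16, -11, 2, 15) = 15
B (P2): min(-7, 15) = -7
R0 (P1): max(14, -7) = 14
P1 at R0 wants the highest of {A=14, B=-7}, so chooses A.

A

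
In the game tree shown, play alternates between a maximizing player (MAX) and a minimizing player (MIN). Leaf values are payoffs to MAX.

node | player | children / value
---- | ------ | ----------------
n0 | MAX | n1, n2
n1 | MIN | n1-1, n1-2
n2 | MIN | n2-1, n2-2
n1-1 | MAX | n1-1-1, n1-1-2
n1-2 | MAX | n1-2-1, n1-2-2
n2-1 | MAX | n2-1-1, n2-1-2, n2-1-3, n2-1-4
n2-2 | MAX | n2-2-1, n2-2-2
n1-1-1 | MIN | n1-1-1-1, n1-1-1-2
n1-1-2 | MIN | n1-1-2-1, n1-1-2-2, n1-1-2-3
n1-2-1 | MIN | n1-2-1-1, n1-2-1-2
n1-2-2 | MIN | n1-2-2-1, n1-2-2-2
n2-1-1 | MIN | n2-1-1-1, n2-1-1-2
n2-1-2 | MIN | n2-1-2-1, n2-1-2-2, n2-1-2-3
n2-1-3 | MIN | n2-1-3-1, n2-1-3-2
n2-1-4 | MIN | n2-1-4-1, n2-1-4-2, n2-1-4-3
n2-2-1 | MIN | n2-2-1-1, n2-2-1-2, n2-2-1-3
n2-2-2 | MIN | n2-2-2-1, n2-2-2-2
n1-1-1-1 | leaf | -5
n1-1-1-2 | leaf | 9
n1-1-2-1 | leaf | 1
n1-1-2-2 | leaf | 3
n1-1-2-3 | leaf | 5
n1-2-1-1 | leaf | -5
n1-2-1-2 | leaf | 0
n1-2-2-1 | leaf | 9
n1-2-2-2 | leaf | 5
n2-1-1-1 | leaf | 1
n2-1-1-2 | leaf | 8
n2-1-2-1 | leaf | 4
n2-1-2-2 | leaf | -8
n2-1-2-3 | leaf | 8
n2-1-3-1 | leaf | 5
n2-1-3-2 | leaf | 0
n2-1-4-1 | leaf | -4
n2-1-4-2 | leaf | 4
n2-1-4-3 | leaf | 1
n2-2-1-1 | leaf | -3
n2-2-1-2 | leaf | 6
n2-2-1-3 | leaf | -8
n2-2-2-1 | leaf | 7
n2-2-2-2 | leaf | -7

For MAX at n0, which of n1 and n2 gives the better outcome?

n1-1-1 (MIN): min(-5, 9) = -5
n1-1-2 (MIN): min(1, 3, 5) = 1
n1-1 (MAX): max(-5, 1) = 1
n1-2-1 (MIN): min(-5, 0) = -5
n1-2-2 (MIN): min(9, 5) = 5
n1-2 (MAX): max(-5, 5) = 5
n1 (MIN): min(1, 5) = 1
n2-1-1 (MIN): min(1, 8) = 1
n2-1-2 (MIN): min(4, -8, 8) = -8
n2-1-3 (MIN): min(5, 0) = 0
n2-1-4 (MIN): min(-4, 4, 1) = -4
n2-1 (MAX): max(1, -8, 0, -4) = 1
n2-2-1 (MIN): min(-3, 6, -8) = -8
n2-2-2 (MIN): min(7, -7) = -7
n2-2 (MAX): max(-8, -7) = -7
n2 (MIN): min(1, -7) = -7
MAX prefers the higher value; n1=1, n2=-7. n1 is better since 1 > -7.

n1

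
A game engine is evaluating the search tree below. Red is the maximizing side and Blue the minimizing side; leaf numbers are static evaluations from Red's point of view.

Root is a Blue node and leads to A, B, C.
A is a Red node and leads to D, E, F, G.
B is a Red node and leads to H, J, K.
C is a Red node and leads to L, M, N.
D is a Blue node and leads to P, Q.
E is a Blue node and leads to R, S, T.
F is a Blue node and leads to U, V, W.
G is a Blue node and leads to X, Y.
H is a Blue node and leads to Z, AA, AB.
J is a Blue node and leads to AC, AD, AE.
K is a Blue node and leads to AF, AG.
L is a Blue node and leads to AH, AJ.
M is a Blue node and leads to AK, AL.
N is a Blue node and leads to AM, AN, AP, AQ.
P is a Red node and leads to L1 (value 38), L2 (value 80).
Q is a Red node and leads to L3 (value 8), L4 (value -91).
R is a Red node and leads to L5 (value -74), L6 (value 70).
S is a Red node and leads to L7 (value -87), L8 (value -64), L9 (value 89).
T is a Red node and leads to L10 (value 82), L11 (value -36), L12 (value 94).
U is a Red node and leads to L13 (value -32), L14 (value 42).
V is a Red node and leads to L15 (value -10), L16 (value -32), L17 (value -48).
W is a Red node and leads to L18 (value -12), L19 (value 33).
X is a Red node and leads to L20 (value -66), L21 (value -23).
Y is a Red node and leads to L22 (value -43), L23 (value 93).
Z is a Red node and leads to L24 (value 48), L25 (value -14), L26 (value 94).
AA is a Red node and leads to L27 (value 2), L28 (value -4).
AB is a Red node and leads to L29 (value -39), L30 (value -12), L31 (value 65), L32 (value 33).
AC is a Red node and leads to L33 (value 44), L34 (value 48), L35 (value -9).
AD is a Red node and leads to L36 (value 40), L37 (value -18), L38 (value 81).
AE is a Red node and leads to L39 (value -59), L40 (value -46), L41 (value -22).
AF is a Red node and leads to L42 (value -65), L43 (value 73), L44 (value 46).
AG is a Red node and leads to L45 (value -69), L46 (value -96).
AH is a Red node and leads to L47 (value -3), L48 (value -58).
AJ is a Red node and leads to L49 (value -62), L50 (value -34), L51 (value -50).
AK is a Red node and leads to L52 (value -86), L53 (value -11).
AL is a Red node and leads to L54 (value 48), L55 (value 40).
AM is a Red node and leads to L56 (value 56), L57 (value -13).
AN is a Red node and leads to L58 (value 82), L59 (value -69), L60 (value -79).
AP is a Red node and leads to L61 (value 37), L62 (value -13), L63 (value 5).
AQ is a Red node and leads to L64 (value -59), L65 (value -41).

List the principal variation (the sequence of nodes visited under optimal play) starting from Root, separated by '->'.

Root -> C -> M -> AK -> L53

P (Red): max(38, 80) = 80
Q (Red): max(8, -91) = 8
D (Blue): min(80, 8) = 8
R (Red): max(-74, 70) = 70
S (Red): max(-87, -64, 89) = 89
T (Red): max(82, -36, 94) = 94
E (Blue): min(70, 89, 94) = 70
U (Red): max(-32, 42) = 42
V (Red): max(-10, -32, -48) = -10
W (Red): max(-12, 33) = 33
F (Blue): min(42, -10, 33) = -10
X (Red): max(-66, -23) = -23
Y (Red): max(-43, 93) = 93
G (Blue): min(-23, 93) = -23
A (Red): max(8, 70, -10, -23) = 70
Z (Red): max(48, -14, 94) = 94
AA (Red): max(2, -4) = 2
AB (Red): max(-39, -12, 65, 33) = 65
H (Blue): min(94, 2, 65) = 2
AC (Red): max(44, 48, -9) = 48
AD (Red): max(40, -18, 81) = 81
AE (Red): max(-59, -46, -22) = -22
J (Blue): min(48, 81, -22) = -22
AF (Red): max(-65, 73, 46) = 73
AG (Red): max(-69, -96) = -69
K (Blue): min(73, -69) = -69
B (Red): max(2, -22, -69) = 2
AH (Red): max(-3, -58) = -3
AJ (Red): max(-62, -34, -50) = -34
L (Blue): min(-3, -34) = -34
AK (Red): max(-86, -11) = -11
AL (Red): max(48, 40) = 48
M (Blue): min(-11, 48) = -11
AM (Red): max(56, -13) = 56
AN (Red): max(82, -69, -79) = 82
AP (Red): max(37, -13, 5) = 37
AQ (Red): max(-59, -41) = -41
N (Blue): min(56, 82, 37, -41) = -41
C (Red): max(-34, -11, -41) = -11
Root (Blue): min(70, 2, -11) = -11
At Root, Blue picks C (lowest: -11).
At C, Red picks M (highest: -11).
At M, Blue picks AK (lowest: -11).
At AK, Red picks L53 (highest: -11).
Terminal value -11.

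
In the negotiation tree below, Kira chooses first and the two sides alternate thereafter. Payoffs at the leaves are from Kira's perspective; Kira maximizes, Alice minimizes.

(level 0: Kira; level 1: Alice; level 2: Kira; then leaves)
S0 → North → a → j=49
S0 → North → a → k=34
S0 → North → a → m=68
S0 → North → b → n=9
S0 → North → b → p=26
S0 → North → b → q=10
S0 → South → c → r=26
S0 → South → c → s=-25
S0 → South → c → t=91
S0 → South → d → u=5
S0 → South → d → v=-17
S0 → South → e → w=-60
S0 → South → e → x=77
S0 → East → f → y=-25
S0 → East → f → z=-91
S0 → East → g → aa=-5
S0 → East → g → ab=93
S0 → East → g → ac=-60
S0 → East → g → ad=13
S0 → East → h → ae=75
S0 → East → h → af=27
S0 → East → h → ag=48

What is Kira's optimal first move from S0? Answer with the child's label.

North

a (Kira): max(49, 34, 68) = 68
b (Kira): max(9, 26, 10) = 26
North (Alice): min(68, 26) = 26
c (Kira): max(26, -25, 91) = 91
d (Kira): max(5, -17) = 5
e (Kira): max(-60, 77) = 77
South (Alice): min(91, 5, 77) = 5
f (Kira): max(-25, -91) = -25
g (Kira): max(-5, 93, -60, 13) = 93
h (Kira): max(75, 27, 48) = 75
East (Alice): min(-25, 93, 75) = -25
S0 (Kira): max(26, 5, -25) = 26
Kira at S0 wants the highest of {North=26, South=5, East=-25}, so chooses North.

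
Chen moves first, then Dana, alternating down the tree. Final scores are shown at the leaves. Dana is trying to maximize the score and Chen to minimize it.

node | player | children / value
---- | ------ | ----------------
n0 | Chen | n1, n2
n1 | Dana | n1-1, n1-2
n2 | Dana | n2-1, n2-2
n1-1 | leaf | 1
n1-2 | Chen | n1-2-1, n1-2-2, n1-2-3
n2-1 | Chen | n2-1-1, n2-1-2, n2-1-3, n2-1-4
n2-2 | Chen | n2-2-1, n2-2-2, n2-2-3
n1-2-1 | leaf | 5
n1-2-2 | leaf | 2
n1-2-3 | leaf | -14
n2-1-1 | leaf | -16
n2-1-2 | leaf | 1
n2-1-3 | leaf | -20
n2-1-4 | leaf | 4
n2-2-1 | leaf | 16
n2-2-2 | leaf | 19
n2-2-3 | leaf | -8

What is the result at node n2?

n2-1 (Chen): min(-16, 1, -20, 4) = -20
n2-2 (Chen): min(16, 19, -8) = -8
n2 (Dana): max(-20, -8) = -8

-8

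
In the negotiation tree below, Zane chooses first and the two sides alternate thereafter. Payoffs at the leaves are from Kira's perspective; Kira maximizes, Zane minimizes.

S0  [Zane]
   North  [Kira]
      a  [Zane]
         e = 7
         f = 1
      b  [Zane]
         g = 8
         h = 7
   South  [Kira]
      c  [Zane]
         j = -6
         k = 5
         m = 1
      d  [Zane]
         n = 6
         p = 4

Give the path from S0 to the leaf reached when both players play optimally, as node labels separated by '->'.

S0 -> South -> d -> p

a (Zane): min(7, 1) = 1
b (Zane): min(8, 7) = 7
North (Kira): max(1, 7) = 7
c (Zane): min(-6, 5, 1) = -6
d (Zane): min(6, 4) = 4
South (Kira): max(-6, 4) = 4
S0 (Zane): min(7, 4) = 4
At S0, Zane picks South (lowest: 4).
At South, Kira picks d (highest: 4).
At d, Zane picks p (lowest: 4).
Terminal value 4.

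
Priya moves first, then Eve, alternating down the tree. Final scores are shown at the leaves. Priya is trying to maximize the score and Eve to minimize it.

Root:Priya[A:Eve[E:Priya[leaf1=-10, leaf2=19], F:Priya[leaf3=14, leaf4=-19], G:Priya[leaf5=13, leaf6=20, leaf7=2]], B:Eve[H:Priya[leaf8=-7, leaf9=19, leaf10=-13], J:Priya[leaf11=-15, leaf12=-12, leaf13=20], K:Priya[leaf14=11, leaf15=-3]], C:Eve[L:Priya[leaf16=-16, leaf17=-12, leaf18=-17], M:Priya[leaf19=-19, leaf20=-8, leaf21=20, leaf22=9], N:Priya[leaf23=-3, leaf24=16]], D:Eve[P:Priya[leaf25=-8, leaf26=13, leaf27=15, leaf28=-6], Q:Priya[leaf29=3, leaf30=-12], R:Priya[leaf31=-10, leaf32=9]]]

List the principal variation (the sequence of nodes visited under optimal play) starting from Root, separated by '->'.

E (Priya): max(-10, 19) = 19
F (Priya): max(14, -19) = 14
G (Priya): max(13, 20, 2) = 20
A (Eve): min(19, 14, 20) = 14
H (Priya): max(-7, 19, -13) = 19
J (Priya): max(-15, -12, 20) = 20
K (Priya): max(11, -3) = 11
B (Eve): min(19, 20, 11) = 11
L (Priya): max(-16, -12, -17) = -12
M (Priya): max(-19, -8, 20, 9) = 20
N (Priya): max(-3, 16) = 16
C (Eve): min(-12, 20, 16) = -12
P (Priya): max(-8, 13, 15, -6) = 15
Q (Priya): max(3, -12) = 3
R (Priya): max(-10, 9) = 9
D (Eve): min(15, 3, 9) = 3
Root (Priya): max(14, 11, -12, 3) = 14
At Root, Priya picks A (highest: 14).
At A, Eve picks F (lowest: 14).
At F, Priya picks leaf3 (highest: 14).
Terminal value 14.

Root -> A -> F -> leaf3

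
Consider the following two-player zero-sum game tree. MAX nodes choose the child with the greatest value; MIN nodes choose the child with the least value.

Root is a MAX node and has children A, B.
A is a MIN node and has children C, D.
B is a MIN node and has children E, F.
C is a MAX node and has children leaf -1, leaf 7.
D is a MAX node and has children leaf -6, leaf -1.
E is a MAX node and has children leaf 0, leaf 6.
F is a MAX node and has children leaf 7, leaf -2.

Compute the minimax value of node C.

C (MAX): max(-1, 7) = 7

7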